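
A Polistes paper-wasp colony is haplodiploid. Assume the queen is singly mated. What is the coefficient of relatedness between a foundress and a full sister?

0.75

Haplodiploid full sisters inherit their father's entire haploid genome identically (contributing 1/2) and on average half of their mother's contribution (1/2 · 1/2 = 1/4); r = 1/2 + 1/4 = 3/4.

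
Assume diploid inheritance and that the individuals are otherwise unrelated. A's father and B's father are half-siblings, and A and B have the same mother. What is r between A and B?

With two independent routes of shared ancestry, r is the sum of the two contributions.
A and B are related in two ways: half first cousins through their fathers (r = 1/16) and half-sibs through their shared mother (r = 1/4).
r = 1/16 + 1/4 = 0.3125.

0.3125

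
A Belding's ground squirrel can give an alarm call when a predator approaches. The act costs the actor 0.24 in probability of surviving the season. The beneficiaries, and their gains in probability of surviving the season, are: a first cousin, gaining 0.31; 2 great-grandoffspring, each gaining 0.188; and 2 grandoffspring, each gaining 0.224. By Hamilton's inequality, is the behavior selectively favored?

No

Hamilton's rule: the trait is favored when the sum of r·B over every recipient exceeds the actor's cost C.
r to a first cousin = 0.125 (first cousins share one grandparent pair — two paths of length 4: r = 2·(1/2)^4 = 1/8).
r to a great-grandoffspring = 1/8 (three parent–offspring links: r = (1/2)^3 = 1/8).
r to a grandoffspring = 1/4 (two parent–offspring links: r = (1/2)^2 = 1/4).
Summing one r·B term per recipient: 1·0.125·0.31 + 2·0.125·0.188 + 2·0.25·0.224 = 0.19775.
0.19775 < 0.24: the indirect benefit is less than the cost.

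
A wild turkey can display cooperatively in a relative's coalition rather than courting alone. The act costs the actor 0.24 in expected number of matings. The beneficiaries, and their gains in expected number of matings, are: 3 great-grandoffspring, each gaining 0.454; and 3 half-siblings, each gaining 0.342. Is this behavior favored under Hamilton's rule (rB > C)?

Hamilton's rule: the trait is favored when the sum of r·B over every recipient exceeds the actor's cost C.
r to a great-grandoffspring = 1/8 (three parent–offspring links: r = (1/2)^3 = 1/8).
r to a half-sibling = 0.25 (half-sibs share one parent — one path of length 2: r = (1/2)^2 = 1/4).
Summing one r·B term per recipient: 3·0.125·0.454 + 3·0.25·0.342 = 0.42675.
0.42675 > 0.24: the indirect benefit exceeds the cost.

Yes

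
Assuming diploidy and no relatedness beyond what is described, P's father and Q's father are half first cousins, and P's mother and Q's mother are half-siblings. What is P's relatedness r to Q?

0.078125

With two independent routes of shared ancestry, r is the sum of the two contributions.
P and Q are related in two ways: half second cousins through their fathers (r = 1/64) and half first cousins through their mothers (r = 1/16).
r = 1/64 + 1/16 = 5/64 = 0.078125.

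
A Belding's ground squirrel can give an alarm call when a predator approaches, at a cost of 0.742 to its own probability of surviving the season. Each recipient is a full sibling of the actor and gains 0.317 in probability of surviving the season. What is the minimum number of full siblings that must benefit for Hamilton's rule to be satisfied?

r to a full sibling = 0.5 (full sibs share both parents — two paths of length 2: r = 2·(1/2)^2 = 1/2).
Hamilton's rule: n·r·B > C  ⇒  n > C/(r·B) = 0.742/(0.5·0.317) = 4.681.
The smallest integer exceeding 4.681 is 5.

5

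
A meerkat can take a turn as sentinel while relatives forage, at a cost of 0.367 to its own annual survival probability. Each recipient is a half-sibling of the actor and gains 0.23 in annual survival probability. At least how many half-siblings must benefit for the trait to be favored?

r to a half-sibling = 1/4 (half-sibs share one parent — one path of length 2: r = (1/2)^2 = 1/4).
Hamilton's rule: n·r·B > C  ⇒  n > C/(r·B) = 0.367/(0.25·0.23) = 6.383.
The smallest integer exceeding 6.383 is 7.

7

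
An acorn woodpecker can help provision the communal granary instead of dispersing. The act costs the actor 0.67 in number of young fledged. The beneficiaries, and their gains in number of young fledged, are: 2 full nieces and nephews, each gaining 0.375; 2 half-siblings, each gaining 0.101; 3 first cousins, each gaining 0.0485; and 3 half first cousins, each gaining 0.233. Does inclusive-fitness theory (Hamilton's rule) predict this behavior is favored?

Hamilton's rule: the trait is favored when the sum of r·B over every recipient exceeds the actor's cost C.
r to a full niece or nephew = 1/4 (full aunt/uncle↔niece/nephew: two paths of length 3 through the shared grandparent pair: r = 2·(1/2)^3 = 1/4).
r to a half-sibling = 1/4 (half-sibs share one parent — one path of length 2: r = (1/2)^2 = 1/4).
r to a first cousin = 1/8 (first cousins share one grandparent pair — two paths of length 4: r = 2·(1/2)^4 = 1/8).
r to a half first cousin = 0.0625 (half first cousins share one grandparent — one path of length 4: r = (1/2)^4 = 1/16).
Summing one r·B term per recipient: 2·0.25·0.375 + 2·0.25·0.101 + 3·0.125·0.0485 + 3·0.0625·0.233 = 0.299875.
0.299875 < 0.67: the indirect benefit is less than the cost.

No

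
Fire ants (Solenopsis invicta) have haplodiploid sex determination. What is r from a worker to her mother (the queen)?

0.5

One meiotic link between diploid queen and diploid daughter: r = 1/2.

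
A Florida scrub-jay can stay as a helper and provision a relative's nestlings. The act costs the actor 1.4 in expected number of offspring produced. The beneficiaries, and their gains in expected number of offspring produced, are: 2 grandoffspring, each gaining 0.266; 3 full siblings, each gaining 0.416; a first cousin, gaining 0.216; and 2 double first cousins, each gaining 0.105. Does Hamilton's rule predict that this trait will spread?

No

Hamilton's rule: the trait is favored when the sum of r·B over every recipient exceeds the actor's cost C.
r to a grandoffspring = 1/4 (two parent–offspring links: r = (1/2)^2 = 1/4).
r to a full sibling = 1/2 (full sibs share both parents — two paths of length 2: r = 2·(1/2)^2 = 1/2).
r to a first cousin = 1/8 (first cousins share one grandparent pair — two paths of length 4: r = 2·(1/2)^4 = 1/8).
r to a double first cousin = 0.25 (double first cousins share both grandparent pairs — four paths of length 4: r = 4·(1/2)^4 = 1/4).
Summing one r·B term per recipient: 2·0.25·0.266 + 3·0.5·0.416 + 1·0.125·0.216 + 2·0.25·0.105 = 0.8365.
0.8365 < 1.4: the indirect benefit is less than the cost.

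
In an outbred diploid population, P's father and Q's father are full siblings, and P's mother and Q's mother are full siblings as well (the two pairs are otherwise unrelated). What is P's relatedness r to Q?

0.25

Wright's path rule: contributions from independent ancestry routes add.
P and Q are related in two ways: first cousins through their fathers (r = 1/8) and first cousins through their mothers (r = 1/8) — i.e. double first cousins.
r = 1/8 + 1/8 = 1/4 = 0.25.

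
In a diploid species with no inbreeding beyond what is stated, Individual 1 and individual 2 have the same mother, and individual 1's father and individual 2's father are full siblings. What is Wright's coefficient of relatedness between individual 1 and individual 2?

With two independent routes of shared ancestry, r is the sum of the two contributions.
Individual 1 and individual 2 are related in two ways: half-sibs through their shared mother (r = 1/4) and first cousins through their fathers (r = 1/8).
r = 1/4 + 1/8 = 0.375.

0.375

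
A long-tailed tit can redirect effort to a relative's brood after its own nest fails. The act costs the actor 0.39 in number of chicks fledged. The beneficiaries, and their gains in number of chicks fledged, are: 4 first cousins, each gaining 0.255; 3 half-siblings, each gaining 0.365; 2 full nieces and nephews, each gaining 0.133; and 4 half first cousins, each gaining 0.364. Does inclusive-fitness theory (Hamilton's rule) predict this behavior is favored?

Yes

Hamilton's rule: the trait is favored when the sum of r·B over every recipient exceeds the actor's cost C.
r to a first cousin = 0.125 (first cousins share one grandparent pair — two paths of length 4: r = 2·(1/2)^4 = 1/8).
r to a half-sibling = 1/4 (half-sibs share one parent — one path of length 2: r = (1/2)^2 = 1/4).
r to a full niece or nephew = 1/4 (full aunt/uncle↔niece/nephew: two paths of length 3 through the shared grandparent pair: r = 2·(1/2)^3 = 1/4).
r to a half first cousin = 0.0625 (half first cousins share one grandparent — one path of length 4: r = (1/2)^4 = 1/16).
Summing one r·B term per recipient: 4·0.125·0.255 + 3·0.25·0.365 + 2·0.25·0.133 + 4·0.0625·0.364 = 0.55875.
0.55875 > 0.39: the indirect benefit exceeds the cost.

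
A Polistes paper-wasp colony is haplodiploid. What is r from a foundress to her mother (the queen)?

One meiotic link between diploid queen and diploid daughter: r = 1/2.

0.5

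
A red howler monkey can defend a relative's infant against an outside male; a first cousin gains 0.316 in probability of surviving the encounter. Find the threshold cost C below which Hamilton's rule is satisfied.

0.0395

r to a first cousin = 0.125 (first cousins share one grandparent pair — two paths of length 4: r = 2·(1/2)^4 = 1/8).
Hamilton's rule: n·r·B > C, so the trait is favored while C < n·r·B = 1·0.125·0.316 = 0.0395.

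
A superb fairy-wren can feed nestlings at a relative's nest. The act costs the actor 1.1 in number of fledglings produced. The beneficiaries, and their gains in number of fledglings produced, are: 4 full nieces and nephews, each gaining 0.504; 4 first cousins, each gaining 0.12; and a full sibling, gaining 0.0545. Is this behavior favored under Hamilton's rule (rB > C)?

No

Hamilton's rule: the trait is favored when the sum of r·B over every recipient exceeds the actor's cost C.
r to a full niece or nephew = 1/4 (full aunt/uncle↔niece/nephew: two paths of length 3 through the shared grandparent pair: r = 2·(1/2)^3 = 1/4).
r to a first cousin = 1/8 (first cousins share one grandparent pair — two paths of length 4: r = 2·(1/2)^4 = 1/8).
r to a full sibling = 1/2 (full sibs share both parents — two paths of length 2: r = 2·(1/2)^2 = 1/2).
Summing one r·B term per recipient: 4·0.25·0.504 + 4·0.125·0.12 + 1·0.5·0.0545 = 0.59125.
0.59125 < 1.1: the indirect benefit is less than the cost.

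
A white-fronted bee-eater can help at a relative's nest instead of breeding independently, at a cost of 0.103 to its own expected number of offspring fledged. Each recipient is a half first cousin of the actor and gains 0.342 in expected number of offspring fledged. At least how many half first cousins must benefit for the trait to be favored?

5

r to a half first cousin = 1/16 (half first cousins share one grandparent — one path of length 4: r = (1/2)^4 = 1/16).
Hamilton's rule: n·r·B > C  ⇒  n > C/(r·B) = 0.103/(0.0625·0.342) = 4.819.
The smallest integer exceeding 4.819 is 5.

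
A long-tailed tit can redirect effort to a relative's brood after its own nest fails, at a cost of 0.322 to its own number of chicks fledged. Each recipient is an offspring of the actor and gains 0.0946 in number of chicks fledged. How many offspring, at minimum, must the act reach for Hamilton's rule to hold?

7

r to an offspring = 1/2 (one parent–offspring link: r = (1/2)^1 = 1/2).
Hamilton's rule: n·r·B > C  ⇒  n > C/(r·B) = 0.322/(0.5·0.0946) = 6.808.
The smallest integer exceeding 6.808 is 7.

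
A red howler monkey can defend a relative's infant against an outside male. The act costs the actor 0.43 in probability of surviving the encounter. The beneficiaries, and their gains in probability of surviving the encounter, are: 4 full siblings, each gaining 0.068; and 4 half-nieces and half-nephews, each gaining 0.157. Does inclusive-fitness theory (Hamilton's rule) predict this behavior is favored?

No

Hamilton's rule: the trait is favored when the sum of r·B over every recipient exceeds the actor's cost C.
r to a full sibling = 0.5 (full sibs share both parents — two paths of length 2: r = 2·(1/2)^2 = 1/2).
r to a half-niece or half-nephew = 1/8 (half-aunt/uncle↔niece/nephew: one path of length 3: r = (1/2)^3 = 1/8).
Summing one r·B term per recipient: 4·0.5·0.068 + 4·0.125·0.157 = 0.2145.
0.2145 < 0.43: the indirect benefit is less than the cost.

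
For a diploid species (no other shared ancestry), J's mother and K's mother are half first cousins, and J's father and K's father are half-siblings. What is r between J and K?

Relatedness sums over independent paths through distinct common ancestors.
J and K are related in two ways: half second cousins through their mothers (r = 1/64) and half first cousins through their fathers (r = 1/16).
r = 1/64 + 1/16 = 0.078125.

0.078125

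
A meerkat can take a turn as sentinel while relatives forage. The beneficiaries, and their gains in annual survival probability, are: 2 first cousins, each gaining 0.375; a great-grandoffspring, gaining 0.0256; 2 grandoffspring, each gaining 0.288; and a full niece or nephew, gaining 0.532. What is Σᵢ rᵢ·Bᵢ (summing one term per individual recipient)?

0.37395

r to a first cousin = 0.125 (first cousins share one grandparent pair — two paths of length 4: r = 2·(1/2)^4 = 1/8).
r to a great-grandoffspring = 0.125 (three parent–offspring links: r = (1/2)^3 = 1/8).
r to a grandoffspring = 0.25 (two parent–offspring links: r = (1/2)^2 = 1/4).
r to a full niece or nephew = 1/4 (full aunt/uncle↔niece/nephew: two paths of length 3 through the shared grandparent pair: r = 2·(1/2)^3 = 1/4).
Summing one r·B term per recipient: 2·0.125·0.375 + 1·0.125·0.0256 + 2·0.25·0.288 + 1·0.25·0.532 = 0.37395.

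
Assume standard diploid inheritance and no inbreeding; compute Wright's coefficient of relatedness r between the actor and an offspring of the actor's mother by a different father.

0.25

Each parent–offspring link contributes a factor of 1/2, and independent paths through distinct common ancestors add.
Half-sibs share one parent — one path of length 2: r = (1/2)^2 = 1/4.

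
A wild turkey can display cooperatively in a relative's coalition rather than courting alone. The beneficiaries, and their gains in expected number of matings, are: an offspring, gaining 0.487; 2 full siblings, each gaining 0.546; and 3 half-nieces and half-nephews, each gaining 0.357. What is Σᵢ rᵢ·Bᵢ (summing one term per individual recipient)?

r to an offspring = 0.5 (one parent–offspring link: r = (1/2)^1 = 1/2).
r to a full sibling = 0.5 (full sibs share both parents — two paths of length 2: r = 2·(1/2)^2 = 1/2).
r to a half-niece or half-nephew = 1/8 (half-aunt/uncle↔niece/nephew: one path of length 3: r = (1/2)^3 = 1/8).
Summing one r·B term per recipient: 1·0.5·0.487 + 2·0.5·0.546 + 3·0.125·0.357 = 0.923375.

0.923375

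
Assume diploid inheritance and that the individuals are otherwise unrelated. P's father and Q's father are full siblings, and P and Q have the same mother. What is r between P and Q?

With two independent routes of shared ancestry, r is the sum of the two contributions.
P and Q are related in two ways: first cousins through their fathers (r = 1/8) and half-sibs through their shared mother (r = 1/4).
r = 1/8 + 1/4 = 3/8 = 0.375.

0.375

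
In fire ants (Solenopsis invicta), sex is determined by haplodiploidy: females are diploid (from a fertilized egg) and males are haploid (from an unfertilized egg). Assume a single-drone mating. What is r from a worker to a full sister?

0.75

Haplodiploid full sisters inherit their father's entire haploid genome identically (contributing 1/2) and on average half of their mother's contribution (1/2 · 1/2 = 1/4); r = 1/2 + 1/4 = 3/4.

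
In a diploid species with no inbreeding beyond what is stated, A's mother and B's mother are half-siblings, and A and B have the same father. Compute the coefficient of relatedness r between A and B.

0.3125

With two independent routes of shared ancestry, r is the sum of the two contributions.
A and B are related in two ways: half first cousins through their mothers (r = 1/16) and half-sibs through their shared father (r = 1/4).
r = 1/16 + 1/4 = 5/16 = 0.3125.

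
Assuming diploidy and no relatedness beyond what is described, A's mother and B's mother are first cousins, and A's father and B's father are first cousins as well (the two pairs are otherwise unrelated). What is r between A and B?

With two independent routes of shared ancestry, r is the sum of the two contributions.
A and B are related in two ways: second cousins through their mothers (r = 1/32) and second cousins through their fathers (r = 1/32).
r = 1/32 + 1/32 = 1/16 = 0.0625.

0.0625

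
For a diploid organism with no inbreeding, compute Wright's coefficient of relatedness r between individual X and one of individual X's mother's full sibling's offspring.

Each parent–offspring link contributes a factor of 1/2, and independent paths through distinct common ancestors add.
First cousins share one grandparent pair — two paths of length 4: r = 2·(1/2)^4 = 1/8.

0.125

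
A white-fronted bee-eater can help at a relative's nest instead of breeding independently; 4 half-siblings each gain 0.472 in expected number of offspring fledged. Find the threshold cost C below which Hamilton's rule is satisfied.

r to a half-sibling = 1/4 (half-sibs share one parent — one path of length 2: r = (1/2)^2 = 1/4).
Hamilton's rule: n·r·B > C, so the trait is favored while C < n·r·B = 4·0.25·0.472 = 0.472.

0.472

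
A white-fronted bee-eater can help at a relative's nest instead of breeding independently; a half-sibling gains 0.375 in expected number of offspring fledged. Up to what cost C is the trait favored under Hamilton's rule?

0.09375

r to a half-sibling = 1/4 (half-sibs share one parent — one path of length 2: r = (1/2)^2 = 1/4).
Hamilton's rule: n·r·B > C, so the trait is favored while C < n·r·B = 1·0.25·0.375 = 0.09375.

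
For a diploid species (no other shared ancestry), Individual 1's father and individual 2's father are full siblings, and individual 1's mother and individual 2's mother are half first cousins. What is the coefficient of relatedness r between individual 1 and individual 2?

0.140625

Independent pedigree routes through distinct common ancestors add.
Individual 1 and individual 2 are related in two ways: first cousins through their fathers (r = 1/8) and half second cousins through their mothers (r = 1/64).
r = 1/8 + 1/64 = 0.140625.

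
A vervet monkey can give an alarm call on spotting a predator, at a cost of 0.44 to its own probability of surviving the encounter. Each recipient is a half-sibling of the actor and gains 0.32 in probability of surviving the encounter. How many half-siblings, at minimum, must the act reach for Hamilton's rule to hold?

r to a half-sibling = 1/4 (half-sibs share one parent — one path of length 2: r = (1/2)^2 = 1/4).
Hamilton's rule: n·r·B > C  ⇒  n > C/(r·B) = 0.44/(0.25·0.32) = 5.5.
The smallest integer exceeding 5.5 is 6.

6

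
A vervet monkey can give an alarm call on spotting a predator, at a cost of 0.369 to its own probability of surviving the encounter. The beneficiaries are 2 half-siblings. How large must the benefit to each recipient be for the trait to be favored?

0.738

r to a half-sibling = 0.25 (half-sibs share one parent — one path of length 2: r = (1/2)^2 = 1/4).
Hamilton's rule with n recipients of equal r: n·r·B > C, so B > C/(n·r) = 0.369/(2·0.25) = 0.738.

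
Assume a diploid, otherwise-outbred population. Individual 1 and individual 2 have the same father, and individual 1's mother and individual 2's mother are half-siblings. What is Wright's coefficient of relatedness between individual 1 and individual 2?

Independent pedigree routes through distinct common ancestors add.
Individual 1 and individual 2 are related in two ways: half-sibs through their shared father (r = 1/4) and half first cousins through their mothers (r = 1/16).
r = 1/4 + 1/16 = 5/16 = 0.3125.

0.3125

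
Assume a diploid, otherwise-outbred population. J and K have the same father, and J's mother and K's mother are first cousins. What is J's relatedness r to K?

Wright's path rule: contributions from independent ancestry routes add.
J and K are related in two ways: half-sibs through their shared father (r = 1/4) and second cousins through their mothers (r = 1/32).
r = 1/4 + 1/32 = 0.28125.

0.28125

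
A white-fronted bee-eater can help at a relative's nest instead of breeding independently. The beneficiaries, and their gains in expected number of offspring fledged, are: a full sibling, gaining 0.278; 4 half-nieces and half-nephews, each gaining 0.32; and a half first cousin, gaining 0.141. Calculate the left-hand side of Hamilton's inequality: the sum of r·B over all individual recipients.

r to a full sibling = 1/2 (full sibs share both parents — two paths of length 2: r = 2·(1/2)^2 = 1/2).
r to a half-niece or half-nephew = 0.125 (half-aunt/uncle↔niece/nephew: one path of length 3: r = (1/2)^3 = 1/8).
r to a half first cousin = 1/16 (half first cousins share one grandparent — one path of length 4: r = (1/2)^4 = 1/16).
Summing one r·B term per recipient: 1·0.5·0.278 + 4·0.125·0.32 + 1·0.0625·0.141 = 0.3078125.

0.3078125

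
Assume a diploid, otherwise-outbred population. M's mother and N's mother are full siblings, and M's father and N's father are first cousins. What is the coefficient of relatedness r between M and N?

0.15625

Relatedness sums over independent paths through distinct common ancestors.
M and N are related in two ways: first cousins through their mothers (r = 1/8) and second cousins through their fathers (r = 1/32).
r = 1/8 + 1/32 = 5/32 = 0.15625.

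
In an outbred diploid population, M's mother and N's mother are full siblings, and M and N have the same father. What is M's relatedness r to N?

Independent pedigree routes through distinct common ancestors add.
M and N are related in two ways: first cousins through their mothers (r = 1/8) and half-sibs through their shared father (r = 1/4).
r = 1/8 + 1/4 = 3/8 = 0.375.

0.375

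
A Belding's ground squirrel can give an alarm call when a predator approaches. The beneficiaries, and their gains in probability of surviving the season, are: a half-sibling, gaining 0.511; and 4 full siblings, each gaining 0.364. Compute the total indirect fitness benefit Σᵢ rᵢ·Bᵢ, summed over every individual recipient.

0.85575

r to a half-sibling = 0.25 (half-sibs share one parent — one path of length 2: r = (1/2)^2 = 1/4).
r to a full sibling = 1/2 (full sibs share both parents — two paths of length 2: r = 2·(1/2)^2 = 1/2).
Summing one r·B term per recipient: 1·0.25·0.511 + 4·0.5·0.364 = 0.85575.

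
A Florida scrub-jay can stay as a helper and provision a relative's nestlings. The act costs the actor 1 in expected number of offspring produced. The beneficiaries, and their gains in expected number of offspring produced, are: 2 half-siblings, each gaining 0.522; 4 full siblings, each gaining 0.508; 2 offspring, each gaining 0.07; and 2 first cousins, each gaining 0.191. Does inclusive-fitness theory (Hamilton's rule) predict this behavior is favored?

Hamilton's rule: the trait is favored when the sum of r·B over every recipient exceeds the actor's cost C.
r to a half-sibling = 1/4 (half-sibs share one parent — one path of length 2: r = (1/2)^2 = 1/4).
r to a full sibling = 1/2 (full sibs share both parents — two paths of length 2: r = 2·(1/2)^2 = 1/2).
r to an offspring = 0.5 (one parent–offspring link: r = (1/2)^1 = 1/2).
r to a first cousin = 1/8 (first cousins share one grandparent pair — two paths of length 4: r = 2·(1/2)^4 = 1/8).
Summing one r·B term per recipient: 2·0.25·0.522 + 4·0.5·0.508 + 2·0.5·0.07 + 2·0.125·0.191 = 1.39475.
1.39475 > 1: the indirect benefit exceeds the cost.

Yes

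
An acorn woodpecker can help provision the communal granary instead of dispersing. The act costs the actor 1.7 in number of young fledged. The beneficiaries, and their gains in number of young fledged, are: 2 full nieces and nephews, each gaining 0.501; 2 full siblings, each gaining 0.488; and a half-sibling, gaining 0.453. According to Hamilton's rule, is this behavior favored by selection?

No

Hamilton's rule: the trait is favored when the sum of r·B over every recipient exceeds the actor's cost C.
r to a full niece or nephew = 1/4 (full aunt/uncle↔niece/nephew: two paths of length 3 through the shared grandparent pair: r = 2·(1/2)^3 = 1/4).
r to a full sibling = 0.5 (full sibs share both parents — two paths of length 2: r = 2·(1/2)^2 = 1/2).
r to a half-sibling = 1/4 (half-sibs share one parent — one path of length 2: r = (1/2)^2 = 1/4).
Summing one r·B term per recipient: 2·0.25·0.501 + 2·0.5·0.488 + 1·0.25·0.453 = 0.85175.
0.85175 < 1.7: the indirect benefit is less than the cost.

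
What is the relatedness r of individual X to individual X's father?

Each parent–offspring link contributes a factor of 1/2, and independent paths through distinct common ancestors add.
One parent–offspring link: r = (1/2)^1 = 1/2.

0.5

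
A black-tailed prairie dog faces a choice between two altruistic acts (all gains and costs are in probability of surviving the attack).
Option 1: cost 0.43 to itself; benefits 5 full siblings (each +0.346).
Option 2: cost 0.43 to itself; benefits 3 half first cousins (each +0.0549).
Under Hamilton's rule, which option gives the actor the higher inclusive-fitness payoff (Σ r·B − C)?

Option 1

Option 1: r to a full sibling = 0.5.
Option 1: Σ r·B − C = (5·0.5·0.346) − 0.43 = 0.435.
Option 2: r to a half first cousin = 0.0625.
Option 2: Σ r·B − C = (3·0.0625·0.0549) − 0.43 = -0.41970625.
Option 1 has the higher net inclusive-fitness payoff.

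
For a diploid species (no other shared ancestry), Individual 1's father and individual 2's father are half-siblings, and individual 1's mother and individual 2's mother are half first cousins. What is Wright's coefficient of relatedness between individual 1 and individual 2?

Independent pedigree routes through distinct common ancestors add.
Individual 1 and individual 2 are related in two ways: half first cousins through their fathers (r = 1/16) and half second cousins through their mothers (r = 1/64).
r = 1/16 + 1/64 = 0.078125.

0.078125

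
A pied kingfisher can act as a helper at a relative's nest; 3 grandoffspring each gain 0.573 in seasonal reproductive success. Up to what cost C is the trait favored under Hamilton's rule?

0.42975

r to a grandoffspring = 1/4 (two parent–offspring links: r = (1/2)^2 = 1/4).
Hamilton's rule: n·r·B > C, so the trait is favored while C < n·r·B = 3·0.25·0.573 = 0.42975.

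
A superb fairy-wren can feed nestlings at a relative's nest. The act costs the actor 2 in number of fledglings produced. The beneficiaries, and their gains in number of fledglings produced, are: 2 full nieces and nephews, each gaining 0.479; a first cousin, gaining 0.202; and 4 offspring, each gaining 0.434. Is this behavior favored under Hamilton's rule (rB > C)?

No

Hamilton's rule: the trait is favored when the sum of r·B over every recipient exceeds the actor's cost C.
r to a full niece or nephew = 1/4 (full aunt/uncle↔niece/nephew: two paths of length 3 through the shared grandparent pair: r = 2·(1/2)^3 = 1/4).
r to a first cousin = 1/8 (first cousins share one grandparent pair — two paths of length 4: r = 2·(1/2)^4 = 1/8).
r to an offspring = 1/2 (one parent–offspring link: r = (1/2)^1 = 1/2).
Summing one r·B term per recipient: 2·0.25·0.479 + 1·0.125·0.202 + 4·0.5·0.434 = 1.13275.
1.13275 < 2: the indirect benefit is less than the cost.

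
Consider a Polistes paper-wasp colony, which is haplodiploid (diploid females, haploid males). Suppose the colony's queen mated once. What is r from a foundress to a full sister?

Haplodiploid full sisters inherit their father's entire haploid genome identically (contributing 1/2) and on average half of their mother's contribution (1/2 · 1/2 = 1/4); r = 1/2 + 1/4 = 3/4.

0.75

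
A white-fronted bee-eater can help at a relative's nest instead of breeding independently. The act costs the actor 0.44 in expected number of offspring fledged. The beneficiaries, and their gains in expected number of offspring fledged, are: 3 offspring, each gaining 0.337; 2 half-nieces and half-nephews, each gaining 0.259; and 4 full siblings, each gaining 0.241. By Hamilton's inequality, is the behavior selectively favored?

Hamilton's rule: the trait is favored when the sum of r·B over every recipient exceeds the actor's cost C.
r to an offspring = 0.5 (one parent–offspring link: r = (1/2)^1 = 1/2).
r to a half-niece or half-nephew = 0.125 (half-aunt/uncle↔niece/nephew: one path of length 3: r = (1/2)^3 = 1/8).
r to a full sibling = 0.5 (full sibs share both parents — two paths of length 2: r = 2·(1/2)^2 = 1/2).
Summing one r·B term per recipient: 3·0.5·0.337 + 2·0.125·0.259 + 4·0.5·0.241 = 1.05225.
1.05225 > 0.44: the indirect benefit exceeds the cost.

Yes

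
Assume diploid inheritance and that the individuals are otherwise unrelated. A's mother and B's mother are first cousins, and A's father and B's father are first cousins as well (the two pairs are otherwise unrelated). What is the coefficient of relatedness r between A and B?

0.0625

With two independent routes of shared ancestry, r is the sum of the two contributions.
A and B are related in two ways: second cousins through their mothers (r = 1/32) and second cousins through their fathers (r = 1/32).
r = 1/32 + 1/32 = 1/16 = 0.0625.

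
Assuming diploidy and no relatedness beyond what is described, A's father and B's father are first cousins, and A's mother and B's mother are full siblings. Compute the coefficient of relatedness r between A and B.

Independent pedigree routes through distinct common ancestors add.
A and B are related in two ways: second cousins through their fathers (r = 1/32) and first cousins through their mothers (r = 1/8).
r = 1/32 + 1/8 = 0.15625.

0.15625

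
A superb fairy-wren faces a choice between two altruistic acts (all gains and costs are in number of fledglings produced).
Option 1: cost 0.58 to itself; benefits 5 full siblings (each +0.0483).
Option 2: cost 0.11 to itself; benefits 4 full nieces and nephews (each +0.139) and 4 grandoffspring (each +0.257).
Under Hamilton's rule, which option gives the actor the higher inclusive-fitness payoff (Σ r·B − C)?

Option 1: r to a full sibling = 0.5.
Option 1: Σ r·B − C = (5·0.5·0.0483) − 0.58 = -0.45925.
Option 2: r to a full niece or nephew = 0.25.
Option 2: r to a grandoffspring = 0.25.
Option 2: Σ r·B − C = (4·0.25·0.139 + 4·0.25·0.257) − 0.11 = 0.286.
Option 2 has the higher net inclusive-fitness payoff.

Option 2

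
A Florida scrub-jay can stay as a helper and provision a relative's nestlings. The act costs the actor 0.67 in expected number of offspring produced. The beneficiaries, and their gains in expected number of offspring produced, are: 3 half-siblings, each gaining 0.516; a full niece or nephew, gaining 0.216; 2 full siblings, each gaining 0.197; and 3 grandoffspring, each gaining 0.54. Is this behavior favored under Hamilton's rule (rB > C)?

Yes

Hamilton's rule: the trait is favored when the sum of r·B over every recipient exceeds the actor's cost C.
r to a half-sibling = 0.25 (half-sibs share one parent — one path of length 2: r = (1/2)^2 = 1/4).
r to a full niece or nephew = 0.25 (full aunt/uncle↔niece/nephew: two paths of length 3 through the shared grandparent pair: r = 2·(1/2)^3 = 1/4).
r to a full sibling = 1/2 (full sibs share both parents — two paths of length 2: r = 2·(1/2)^2 = 1/2).
r to a grandoffspring = 0.25 (two parent–offspring links: r = (1/2)^2 = 1/4).
Summing one r·B term per recipient: 3·0.25·0.516 + 1·0.25·0.216 + 2·0.5·0.197 + 3·0.25·0.54 = 1.043.
1.043 > 0.67: the indirect benefit exceeds the cost.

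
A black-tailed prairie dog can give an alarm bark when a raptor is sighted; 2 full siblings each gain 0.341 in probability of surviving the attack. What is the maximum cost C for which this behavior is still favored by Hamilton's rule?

0.341

r to a full sibling = 1/2 (full sibs share both parents — two paths of length 2: r = 2·(1/2)^2 = 1/2).
Hamilton's rule: n·r·B > C, so the trait is favored while C < n·r·B = 2·0.5·0.341 = 0.341.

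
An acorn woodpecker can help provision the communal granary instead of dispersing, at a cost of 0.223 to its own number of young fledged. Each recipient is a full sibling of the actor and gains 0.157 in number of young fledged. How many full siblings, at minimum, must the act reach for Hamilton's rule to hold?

3

r to a full sibling = 0.5 (full sibs share both parents — two paths of length 2: r = 2·(1/2)^2 = 1/2).
Hamilton's rule: n·r·B > C  ⇒  n > C/(r·B) = 0.223/(0.5·0.157) = 2.841.
The smallest integer exceeding 2.841 is 3.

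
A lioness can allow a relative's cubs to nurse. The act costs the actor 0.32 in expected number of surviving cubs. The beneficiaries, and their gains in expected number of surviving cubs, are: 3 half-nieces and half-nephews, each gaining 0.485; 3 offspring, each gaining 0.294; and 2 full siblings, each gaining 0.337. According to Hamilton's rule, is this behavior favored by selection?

Yes

Hamilton's rule: the trait is favored when the sum of r·B over every recipient exceeds the actor's cost C.
r to a half-niece or half-nephew = 0.125 (half-aunt/uncle↔niece/nephew: one path of length 3: r = (1/2)^3 = 1/8).
r to an offspring = 0.5 (one parent–offspring link: r = (1/2)^1 = 1/2).
r to a full sibling = 1/2 (full sibs share both parents — two paths of length 2: r = 2·(1/2)^2 = 1/2).
Summing one r·B term per recipient: 3·0.125·0.485 + 3·0.5·0.294 + 2·0.5·0.337 = 0.959875.
0.959875 > 0.32: the indirect benefit exceeds the cost.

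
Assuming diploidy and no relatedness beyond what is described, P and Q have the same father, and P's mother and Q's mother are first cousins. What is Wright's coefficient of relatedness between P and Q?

Wright's path rule: contributions from independent ancestry routes add.
P and Q are related in two ways: half-sibs through their shared father (r = 1/4) and second cousins through their mothers (r = 1/32).
r = 1/4 + 1/32 = 0.28125.

0.28125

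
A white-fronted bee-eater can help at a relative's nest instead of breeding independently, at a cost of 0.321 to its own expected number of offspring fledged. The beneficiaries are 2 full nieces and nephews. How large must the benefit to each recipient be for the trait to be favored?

0.642

r to a full niece or nephew = 1/4 (full aunt/uncle↔niece/nephew: two paths of length 3 through the shared grandparent pair: r = 2·(1/2)^3 = 1/4).
Hamilton's rule with n recipients of equal r: n·r·B > C, so B > C/(n·r) = 0.321/(2·0.25) = 0.642.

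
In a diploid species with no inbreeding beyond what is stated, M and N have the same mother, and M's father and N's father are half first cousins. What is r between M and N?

Independent pedigree routes through distinct common ancestors add.
M and N are related in two ways: half-sibs through their shared mother (r = 1/4) and half second cousins through their fathers (r = 1/64).
r = 1/4 + 1/64 = 0.265625.

0.265625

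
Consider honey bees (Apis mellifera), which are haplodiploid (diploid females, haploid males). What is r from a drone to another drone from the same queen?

0.5

Haploid brothers each carry a random half of the queen's diploid genome, so on average they share half: r = 1/2.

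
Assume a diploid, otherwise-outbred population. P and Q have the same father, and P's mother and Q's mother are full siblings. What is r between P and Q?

0.375

Relatedness sums over independent paths through distinct common ancestors.
P and Q are related in two ways: half-sibs through their shared father (r = 1/4) and first cousins through their mothers (r = 1/8).
r = 1/4 + 1/8 = 0.375.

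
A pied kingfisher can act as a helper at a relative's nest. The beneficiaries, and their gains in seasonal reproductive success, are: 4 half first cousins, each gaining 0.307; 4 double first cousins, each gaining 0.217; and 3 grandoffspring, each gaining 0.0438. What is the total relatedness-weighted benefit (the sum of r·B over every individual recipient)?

r to a half first cousin = 1/16 (half first cousins share one grandparent — one path of length 4: r = (1/2)^4 = 1/16).
r to a double first cousin = 1/4 (double first cousins share both grandparent pairs — four paths of length 4: r = 4·(1/2)^4 = 1/4).
r to a grandoffspring = 0.25 (two parent–offspring links: r = (1/2)^2 = 1/4).
Summing one r·B term per recipient: 4·0.0625·0.307 + 4·0.25·0.217 + 3·0.25·0.0438 = 0.3266.

0.3266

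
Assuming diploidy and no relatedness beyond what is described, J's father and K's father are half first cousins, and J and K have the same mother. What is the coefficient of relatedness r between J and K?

0.265625

With two independent routes of shared ancestry, r is the sum of the two contributions.
J and K are related in two ways: half second cousins through their fathers (r = 1/64) and half-sibs through their shared mother (r = 1/4).
r = 1/64 + 1/4 = 0.265625.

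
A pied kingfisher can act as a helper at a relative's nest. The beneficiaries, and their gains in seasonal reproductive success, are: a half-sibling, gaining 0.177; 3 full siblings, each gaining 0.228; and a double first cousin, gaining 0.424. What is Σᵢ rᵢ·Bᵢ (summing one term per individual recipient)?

r to a half-sibling = 1/4 (half-sibs share one parent — one path of length 2: r = (1/2)^2 = 1/4).
r to a full sibling = 0.5 (full sibs share both parents — two paths of length 2: r = 2·(1/2)^2 = 1/2).
r to a double first cousin = 0.25 (double first cousins share both grandparent pairs — four paths of length 4: r = 4·(1/2)^4 = 1/4).
Summing one r·B term per recipient: 1·0.25·0.177 + 3·0.5·0.228 + 1·0.25·0.424 = 0.49225.

0.49225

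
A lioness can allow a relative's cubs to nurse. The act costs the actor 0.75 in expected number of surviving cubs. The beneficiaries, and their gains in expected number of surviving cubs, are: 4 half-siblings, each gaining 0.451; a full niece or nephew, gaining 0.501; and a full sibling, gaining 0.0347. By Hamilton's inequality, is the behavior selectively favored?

No

Hamilton's rule: the trait is favored when the sum of r·B over every recipient exceeds the actor's cost C.
r to a half-sibling = 1/4 (half-sibs share one parent — one path of length 2: r = (1/2)^2 = 1/4).
r to a full niece or nephew = 1/4 (full aunt/uncle↔niece/nephew: two paths of length 3 through the shared grandparent pair: r = 2·(1/2)^3 = 1/4).
r to a full sibling = 1/2 (full sibs share both parents — two paths of length 2: r = 2·(1/2)^2 = 1/2).
Summing one r·B term per recipient: 4·0.25·0.451 + 1·0.25·0.501 + 1·0.5·0.0347 = 0.5936.
0.5936 < 0.75: the indirect benefit is less than the cost.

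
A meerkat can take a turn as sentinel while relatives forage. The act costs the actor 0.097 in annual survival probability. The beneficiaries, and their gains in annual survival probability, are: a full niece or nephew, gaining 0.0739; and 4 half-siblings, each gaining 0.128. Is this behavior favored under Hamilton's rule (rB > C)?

Yes

Hamilton's rule: the trait is favored when the sum of r·B over every recipient exceeds the actor's cost C.
r to a full niece or nephew = 1/4 (full aunt/uncle↔niece/nephew: two paths of length 3 through the shared grandparent pair: r = 2·(1/2)^3 = 1/4).
r to a half-sibling = 0.25 (half-sibs share one parent — one path of length 2: r = (1/2)^2 = 1/4).
Summing one r·B term per recipient: 1·0.25·0.0739 + 4·0.25·0.128 = 0.146475.
0.146475 > 0.097: the indirect benefit exceeds the cost.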